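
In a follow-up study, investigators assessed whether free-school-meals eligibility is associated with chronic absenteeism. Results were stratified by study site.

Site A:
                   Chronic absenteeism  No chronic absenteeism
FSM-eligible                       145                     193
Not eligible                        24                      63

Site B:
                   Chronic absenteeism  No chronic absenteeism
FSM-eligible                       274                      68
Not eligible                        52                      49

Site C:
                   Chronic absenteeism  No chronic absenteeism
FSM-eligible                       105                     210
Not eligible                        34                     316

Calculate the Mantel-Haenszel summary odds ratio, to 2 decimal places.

3.43

OR_MH = Σ(aᵢdᵢ/nᵢ) / Σ(bᵢcᵢ/nᵢ), where nᵢ is the stratum total.
Stratum 1 (Site A): n = 425; a·d/n = 145·63/425 = 21.4941; b·c/n = 193·24/425 = 10.8988
Stratum 2 (Site B): n = 443; a·d/n = 274·49/443 = 30.3070; b·c/n = 68·52/443 = 7.9819
Stratum 3 (Site C): n = 665; a·d/n = 105·316/665 = 49.8947; b·c/n = 210·34/665 = 10.7368
OR_MH = (21.4941 + 30.3070 + 49.8947) / (10.8988 + 7.9819 + 10.7368) = 101.6959 / 29.6176 = 3.43363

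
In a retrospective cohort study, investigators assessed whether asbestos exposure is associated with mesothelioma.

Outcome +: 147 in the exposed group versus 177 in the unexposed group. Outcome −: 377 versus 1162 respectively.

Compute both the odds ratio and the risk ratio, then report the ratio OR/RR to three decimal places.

1.206

From the description: a = 147, b = 377, c = 177, d = 1162.
OR = (147·1162)/(377·177) = 170814/66729 = 2.55982
Risk in exposed = 147/524 = 0.28053; risk in unexposed = 177/1339 = 0.13219; RR = 2.12223
OR/RR = 2.55982 / 2.12223 = 1.20619
The outcome is not rare, so the OR lies further from 1 than the RR.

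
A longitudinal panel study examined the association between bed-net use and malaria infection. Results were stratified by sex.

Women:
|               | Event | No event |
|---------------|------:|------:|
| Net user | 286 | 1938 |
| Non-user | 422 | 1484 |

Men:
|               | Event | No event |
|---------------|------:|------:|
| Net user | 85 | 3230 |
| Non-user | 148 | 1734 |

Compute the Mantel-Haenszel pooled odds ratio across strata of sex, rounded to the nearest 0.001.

OR_MH = Σ(aᵢdᵢ/nᵢ) / Σ(bᵢcᵢ/nᵢ), where nᵢ is the stratum total.
Stratum 1 (Women): n = 4130; a·d/n = 286·1484/4130 = 102.7661; b·c/n = 1938·422/4130 = 198.0232
Stratum 2 (Men): n = 5197; a·d/n = 85·1734/5197 = 28.3606; b·c/n = 3230·148/5197 = 91.9838
OR_MH = (102.7661 + 28.3606) / (198.0232 + 91.9838) = 131.1267 / 290.0071 = 0.45215

0.452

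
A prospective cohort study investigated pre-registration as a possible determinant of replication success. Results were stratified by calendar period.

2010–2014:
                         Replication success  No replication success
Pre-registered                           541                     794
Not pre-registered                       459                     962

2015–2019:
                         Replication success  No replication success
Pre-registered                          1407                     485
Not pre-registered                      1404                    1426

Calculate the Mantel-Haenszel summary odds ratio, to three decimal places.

2.220

OR_MH = Σ(aᵢdᵢ/nᵢ) / Σ(bᵢcᵢ/nᵢ), where nᵢ is the stratum total.
Stratum 1 (2010–2014): n = 2756; a·d/n = 541·962/2756 = 188.8396; b·c/n = 794·459/2756 = 132.2373
Stratum 2 (2015–2019): n = 4722; a·d/n = 1407·1426/4722 = 424.9009; b·c/n = 485·1404/4722 = 144.2058
OR_MH = (188.8396 + 424.9009) / (132.2373 + 144.2058) = 613.7405 / 276.4431 = 2.22013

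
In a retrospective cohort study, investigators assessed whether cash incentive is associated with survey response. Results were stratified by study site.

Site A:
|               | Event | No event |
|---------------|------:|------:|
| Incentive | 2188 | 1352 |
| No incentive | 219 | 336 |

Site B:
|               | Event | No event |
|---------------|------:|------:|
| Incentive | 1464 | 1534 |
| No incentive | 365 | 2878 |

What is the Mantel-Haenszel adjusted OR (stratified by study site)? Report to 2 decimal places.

5.27

OR_MH = Σ(aᵢdᵢ/nᵢ) / Σ(bᵢcᵢ/nᵢ), where nᵢ is the stratum total.
Stratum 1 (Site A): n = 4095; a·d/n = 2188·336/4095 = 179.5282; b·c/n = 1352·219/4095 = 72.3048
Stratum 2 (Site B): n = 6241; a·d/n = 1464·2878/6241 = 675.1149; b·c/n = 1534·365/6241 = 89.7148
OR_MH = (179.5282 + 675.1149) / (72.3048 + 89.7148) = 854.6431 / 162.0196 = 5.27494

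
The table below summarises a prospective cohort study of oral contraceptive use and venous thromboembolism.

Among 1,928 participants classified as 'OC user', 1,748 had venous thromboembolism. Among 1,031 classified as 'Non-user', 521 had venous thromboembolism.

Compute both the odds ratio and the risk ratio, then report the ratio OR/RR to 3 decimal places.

5.298

From the description: a = 1748, b = 180, c = 521, d = 510.
OR = (1748·510)/(180·521) = 891480/93780 = 9.50608
Risk in exposed = 1748/1928 = 0.90664; risk in unexposed = 521/1031 = 0.50533; RR = 1.79414
OR/RR = 9.50608 / 1.79414 = 5.29842
The outcome is not rare, so the OR lies further from 1 than the RR.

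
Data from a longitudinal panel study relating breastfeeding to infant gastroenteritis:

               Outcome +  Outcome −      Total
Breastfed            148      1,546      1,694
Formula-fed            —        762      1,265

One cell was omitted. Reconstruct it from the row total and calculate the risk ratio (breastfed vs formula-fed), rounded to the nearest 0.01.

0.22

The missing cell is in the unexposed row: 1265 − 762 = 503.
So a = 148, b = 1546, c = 503, d = 762.
RR = [a/(a+b)] / [c/(c+d)] = (148/1694) / (503/1265) = 0.08737/0.39763 = 0.21972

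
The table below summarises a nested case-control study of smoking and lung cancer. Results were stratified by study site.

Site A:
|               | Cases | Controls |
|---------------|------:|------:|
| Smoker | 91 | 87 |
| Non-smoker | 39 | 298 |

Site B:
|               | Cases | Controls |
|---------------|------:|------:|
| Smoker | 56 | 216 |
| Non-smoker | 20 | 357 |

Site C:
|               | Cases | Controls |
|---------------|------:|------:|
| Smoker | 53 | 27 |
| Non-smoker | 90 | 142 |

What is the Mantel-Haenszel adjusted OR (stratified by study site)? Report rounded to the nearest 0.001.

5.115

OR_MH = Σ(aᵢdᵢ/nᵢ) / Σ(bᵢcᵢ/nᵢ), where nᵢ is the stratum total.
Stratum 1 (Site A): n = 515; a·d/n = 91·298/515 = 52.6563; b·c/n = 87·39/515 = 6.5883
Stratum 2 (Site B): n = 649; a·d/n = 56·357/649 = 30.8043; b·c/n = 216·20/649 = 6.6564
Stratum 3 (Site C): n = 312; a·d/n = 53·142/312 = 24.1218; b·c/n = 27·90/312 = 7.7885
OR_MH = (52.6563 + 30.8043 + 24.1218) / (6.5883 + 6.6564 + 7.7885) = 107.5824 / 21.0332 = 5.11488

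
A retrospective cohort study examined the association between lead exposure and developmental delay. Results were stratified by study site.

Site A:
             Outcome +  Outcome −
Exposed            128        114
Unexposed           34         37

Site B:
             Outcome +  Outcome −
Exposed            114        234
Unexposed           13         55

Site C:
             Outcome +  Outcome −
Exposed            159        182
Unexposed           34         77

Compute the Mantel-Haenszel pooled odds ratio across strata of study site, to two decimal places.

1.72

OR_MH = Σ(aᵢdᵢ/nᵢ) / Σ(bᵢcᵢ/nᵢ), where nᵢ is the stratum total.
Stratum 1 (Site A): n = 313; a·d/n = 128·37/313 = 15.1310; b·c/n = 114·34/313 = 12.3834
Stratum 2 (Site B): n = 416; a·d/n = 114·55/416 = 15.0721; b·c/n = 234·13/416 = 7.3125
Stratum 3 (Site C): n = 452; a·d/n = 159·77/452 = 27.0863; b·c/n = 182·34/452 = 13.6903
OR_MH = (15.1310 + 15.0721 + 27.0863) / (12.3834 + 7.3125 + 13.6903) = 57.2894 / 33.3862 = 1.71596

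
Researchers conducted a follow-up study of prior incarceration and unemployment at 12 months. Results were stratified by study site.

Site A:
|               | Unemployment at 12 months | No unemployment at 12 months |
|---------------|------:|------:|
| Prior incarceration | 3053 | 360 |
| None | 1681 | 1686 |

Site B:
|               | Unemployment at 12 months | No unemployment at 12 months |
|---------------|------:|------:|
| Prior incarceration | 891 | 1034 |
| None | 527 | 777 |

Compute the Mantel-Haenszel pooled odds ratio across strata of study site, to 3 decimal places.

OR_MH = Σ(aᵢdᵢ/nᵢ) / Σ(bᵢcᵢ/nᵢ), where nᵢ is the stratum total.
Stratum 1 (Site A): n = 6780; a·d/n = 3053·1686/6780 = 759.1973; b·c/n = 360·1681/6780 = 89.2566
Stratum 2 (Site B): n = 3229; a·d/n = 891·777/3229 = 214.4029; b·c/n = 1034·527/3229 = 168.7575
OR_MH = (759.1973 + 214.4029) / (89.2566 + 168.7575) = 973.6003 / 258.0141 = 3.77344

3.773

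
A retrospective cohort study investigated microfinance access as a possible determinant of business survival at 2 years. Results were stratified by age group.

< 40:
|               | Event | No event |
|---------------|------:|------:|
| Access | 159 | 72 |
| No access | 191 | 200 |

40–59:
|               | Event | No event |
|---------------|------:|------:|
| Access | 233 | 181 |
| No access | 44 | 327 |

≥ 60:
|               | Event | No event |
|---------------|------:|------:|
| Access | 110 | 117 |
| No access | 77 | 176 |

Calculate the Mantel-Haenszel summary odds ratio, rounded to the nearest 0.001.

OR_MH = Σ(aᵢdᵢ/nᵢ) / Σ(bᵢcᵢ/nᵢ), where nᵢ is the stratum total.
Stratum 1 (< 40): n = 622; a·d/n = 159·200/622 = 51.1254; b·c/n = 72·191/622 = 22.1093
Stratum 2 (40–59): n = 785; a·d/n = 233·327/785 = 97.0586; b·c/n = 181·44/785 = 10.1452
Stratum 3 (≥ 60): n = 480; a·d/n = 110·176/480 = 40.3333; b·c/n = 117·77/480 = 18.7688
OR_MH = (51.1254 + 97.0586 + 40.3333) / (22.1093 + 10.1452 + 18.7688) = 188.5173 / 51.0233 = 3.69473

3.695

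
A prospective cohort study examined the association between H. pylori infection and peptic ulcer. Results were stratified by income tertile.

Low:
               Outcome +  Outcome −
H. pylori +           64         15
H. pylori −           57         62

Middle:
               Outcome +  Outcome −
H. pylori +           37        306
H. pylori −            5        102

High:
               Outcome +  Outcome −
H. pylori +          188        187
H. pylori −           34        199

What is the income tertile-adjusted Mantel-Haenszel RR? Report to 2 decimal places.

2.51

RR_MH = Σ(aᵢ·n₀ᵢ/nᵢ) / Σ(cᵢ·n₁ᵢ/nᵢ), with n₁ᵢ = aᵢ+bᵢ (exposed), n₀ᵢ = cᵢ+dᵢ (unexposed), nᵢ = n₁ᵢ+n₀ᵢ.
Stratum 1 (Low): n₁ = 79, n₀ = 119, n = 198; a·n₀/n = 64·119/198 = 38.4646; c·n₁/n = 57·79/198 = 22.7424
Stratum 2 (Middle): n₁ = 343, n₀ = 107, n = 450; a·n₀/n = 37·107/450 = 8.7978; c·n₁/n = 5·343/450 = 3.8111
Stratum 3 (High): n₁ = 375, n₀ = 233, n = 608; a·n₀/n = 188·233/608 = 72.0461; c·n₁/n = 34·375/608 = 20.9704
RR_MH = (38.4646 + 8.7978 + 72.0461) / (22.7424 + 3.8111 + 20.9704) = 119.3085 / 47.5239 = 2.51049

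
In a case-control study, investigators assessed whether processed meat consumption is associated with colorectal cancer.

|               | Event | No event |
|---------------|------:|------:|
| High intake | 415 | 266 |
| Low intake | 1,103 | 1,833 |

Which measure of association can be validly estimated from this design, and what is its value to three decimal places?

2.593

Cells: a = 415, b = 266, c = 1103, d = 1833.
This is a case-control study: participants were sampled on outcome status, so risks in the source population cannot be estimated directly — relative risk is not valid here. The odds ratio is the appropriate measure.
OR = (a·d)/(b·c) = (415 × 1833) / (266 × 1103) = 760695 / 293398 = 2.59271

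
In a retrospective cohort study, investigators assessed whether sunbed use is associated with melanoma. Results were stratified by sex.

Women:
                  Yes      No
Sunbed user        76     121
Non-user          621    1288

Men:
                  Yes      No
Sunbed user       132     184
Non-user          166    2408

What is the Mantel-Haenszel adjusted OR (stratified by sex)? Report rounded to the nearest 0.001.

OR_MH = Σ(aᵢdᵢ/nᵢ) / Σ(bᵢcᵢ/nᵢ), where nᵢ is the stratum total.
Stratum 1 (Women): n = 2106; a·d/n = 76·1288/2106 = 46.4805; b·c/n = 121·621/2106 = 35.6795
Stratum 2 (Men): n = 2890; a·d/n = 132·2408/2890 = 109.9848; b·c/n = 184·166/2890 = 10.5689
OR_MH = (46.4805 + 109.9848) / (35.6795 + 10.5689) = 156.4653 / 46.2483 = 3.38315

3.383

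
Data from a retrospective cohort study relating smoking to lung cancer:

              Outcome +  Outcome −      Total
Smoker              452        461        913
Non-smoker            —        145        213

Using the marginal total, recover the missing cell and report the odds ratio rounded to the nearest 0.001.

2.091

The missing cell is in the unexposed row: 213 − 145 = 68.
So a = 452, b = 461, c = 68, d = 145.
OR = (a·d)/(b·c) = (452 × 145) / (461 × 68) = 65540 / 31348 = 2.09072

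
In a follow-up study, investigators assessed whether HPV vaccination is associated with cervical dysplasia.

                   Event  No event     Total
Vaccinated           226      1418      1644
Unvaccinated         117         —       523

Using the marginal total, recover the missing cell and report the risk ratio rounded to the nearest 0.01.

0.61

The missing cell is in the unexposed row: 523 − 117 = 406.
So a = 226, b = 1418, c = 117, d = 406.
RR = [a/(a+b)] / [c/(c+d)] = (226/1644) / (117/523) = 0.13747/0.22371 = 0.61450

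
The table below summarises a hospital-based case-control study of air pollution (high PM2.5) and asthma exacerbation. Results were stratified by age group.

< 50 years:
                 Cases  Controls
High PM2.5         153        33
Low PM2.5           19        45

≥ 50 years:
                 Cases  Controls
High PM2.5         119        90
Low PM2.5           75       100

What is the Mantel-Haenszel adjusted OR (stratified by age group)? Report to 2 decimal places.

2.91

OR_MH = Σ(aᵢdᵢ/nᵢ) / Σ(bᵢcᵢ/nᵢ), where nᵢ is the stratum total.
Stratum 1 (< 50 years): n = 250; a·d/n = 153·45/250 = 27.5400; b·c/n = 33·19/250 = 2.5080
Stratum 2 (≥ 50 years): n = 384; a·d/n = 119·100/384 = 30.9896; b·c/n = 90·75/384 = 17.5781
OR_MH = (27.5400 + 30.9896) / (2.5080 + 17.5781) = 58.5296 / 20.0861 = 2.91393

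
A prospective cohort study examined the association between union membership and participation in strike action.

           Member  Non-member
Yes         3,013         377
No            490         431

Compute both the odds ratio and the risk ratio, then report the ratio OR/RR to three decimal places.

Reading the table with exposure as columns: a = 3013 (Member, case), b = 490 (Member, non-case), c = 377 (Non-member, case), d = 431.
OR = (3013·431)/(490·377) = 1298603/184730 = 7.02974
Risk in exposed = 3013/3503 = 0.86012; risk in unexposed = 377/808 = 0.46658; RR = 1.84344
OR/RR = 7.02974 / 1.84344 = 3.81338
The outcome is not rare, so the OR lies further from 1 than the RR.

3.813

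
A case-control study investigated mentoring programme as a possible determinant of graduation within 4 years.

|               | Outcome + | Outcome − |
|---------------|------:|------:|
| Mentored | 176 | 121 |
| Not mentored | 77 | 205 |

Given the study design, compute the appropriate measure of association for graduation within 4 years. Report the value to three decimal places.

Cells: a = 176, b = 121, c = 77, d = 205.
This is a case-control study: participants were sampled on outcome status, so risks in the source population cannot be estimated directly — relative risk is not valid here. The odds ratio is the appropriate measure.
OR = (a·d)/(b·c) = (176 × 205) / (121 × 77) = 36080 / 9317 = 3.87249

3.872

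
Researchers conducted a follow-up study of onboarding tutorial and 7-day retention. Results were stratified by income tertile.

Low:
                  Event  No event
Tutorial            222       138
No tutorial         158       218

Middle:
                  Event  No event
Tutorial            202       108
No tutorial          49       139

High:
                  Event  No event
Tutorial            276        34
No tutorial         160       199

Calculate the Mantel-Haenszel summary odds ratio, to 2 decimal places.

OR_MH = Σ(aᵢdᵢ/nᵢ) / Σ(bᵢcᵢ/nᵢ), where nᵢ is the stratum total.
Stratum 1 (Low): n = 736; a·d/n = 222·218/736 = 65.7554; b·c/n = 138·158/736 = 29.6250
Stratum 2 (Middle): n = 498; a·d/n = 202·139/498 = 56.3815; b·c/n = 108·49/498 = 10.6265
Stratum 3 (High): n = 669; a·d/n = 276·199/669 = 82.0987; b·c/n = 34·160/669 = 8.1315
OR_MH = (65.7554 + 56.3815 + 82.0987) / (29.6250 + 10.6265 + 8.1315) = 204.2356 / 48.3830 = 4.22122

4.22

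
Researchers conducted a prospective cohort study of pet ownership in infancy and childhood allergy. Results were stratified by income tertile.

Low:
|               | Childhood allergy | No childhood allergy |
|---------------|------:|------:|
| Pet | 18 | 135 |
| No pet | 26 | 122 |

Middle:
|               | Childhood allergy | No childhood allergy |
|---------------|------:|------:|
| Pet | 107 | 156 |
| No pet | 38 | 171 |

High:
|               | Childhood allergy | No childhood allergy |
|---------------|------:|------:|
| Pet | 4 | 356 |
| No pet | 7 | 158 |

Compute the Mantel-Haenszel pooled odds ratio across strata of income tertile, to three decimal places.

OR_MH = Σ(aᵢdᵢ/nᵢ) / Σ(bᵢcᵢ/nᵢ), where nᵢ is the stratum total.
Stratum 1 (Low): n = 301; a·d/n = 18·122/301 = 7.2957; b·c/n = 135·26/301 = 11.6611
Stratum 2 (Middle): n = 472; a·d/n = 107·171/472 = 38.7648; b·c/n = 156·38/472 = 12.5593
Stratum 3 (High): n = 525; a·d/n = 4·158/525 = 1.2038; b·c/n = 356·7/525 = 4.7467
OR_MH = (7.2957 + 38.7648 + 1.2038) / (11.6611 + 12.5593 + 4.7467) = 47.2643 / 28.9671 = 1.63165

1.632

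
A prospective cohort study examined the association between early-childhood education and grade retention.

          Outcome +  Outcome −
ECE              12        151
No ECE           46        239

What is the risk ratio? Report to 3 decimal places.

0.456

Cells: a = 12, b = 151, c = 46, d = 239.
Risk in exposed = 12/163 = 0.07362; risk in unexposed = 46/285 = 0.16140.
RR = 0.07362 / 0.16140 = 0.45612
The risk is 54% lower among the exposed than among the unexposed.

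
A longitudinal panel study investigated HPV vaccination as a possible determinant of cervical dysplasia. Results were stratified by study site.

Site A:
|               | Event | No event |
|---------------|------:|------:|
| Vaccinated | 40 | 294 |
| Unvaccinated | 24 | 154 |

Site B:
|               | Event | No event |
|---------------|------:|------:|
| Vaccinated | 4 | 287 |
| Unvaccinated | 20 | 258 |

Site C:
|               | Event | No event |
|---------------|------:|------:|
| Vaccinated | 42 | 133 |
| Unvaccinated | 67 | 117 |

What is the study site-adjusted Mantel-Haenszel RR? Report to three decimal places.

RR_MH = Σ(aᵢ·n₀ᵢ/nᵢ) / Σ(cᵢ·n₁ᵢ/nᵢ), with n₁ᵢ = aᵢ+bᵢ (exposed), n₀ᵢ = cᵢ+dᵢ (unexposed), nᵢ = n₁ᵢ+n₀ᵢ.
Stratum 1 (Site A): n₁ = 334, n₀ = 178, n = 512; a·n₀/n = 40·178/512 = 13.9062; c·n₁/n = 24·334/512 = 15.6562
Stratum 2 (Site B): n₁ = 291, n₀ = 278, n = 569; a·n₀/n = 4·278/569 = 1.9543; c·n₁/n = 20·291/569 = 10.2285
Stratum 3 (Site C): n₁ = 175, n₀ = 184, n = 359; a·n₀/n = 42·184/359 = 21.5265; c·n₁/n = 67·175/359 = 32.6602
RR_MH = (13.9062 + 1.9543 + 21.5265) / (15.6562 + 10.2285 + 32.6602) = 37.3870 / 58.5449 = 0.63860

0.639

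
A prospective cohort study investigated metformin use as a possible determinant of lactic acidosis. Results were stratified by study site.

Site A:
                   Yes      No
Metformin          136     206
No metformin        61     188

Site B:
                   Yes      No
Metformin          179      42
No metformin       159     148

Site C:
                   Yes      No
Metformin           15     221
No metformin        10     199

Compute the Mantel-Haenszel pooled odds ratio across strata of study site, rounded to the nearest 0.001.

2.576

OR_MH = Σ(aᵢdᵢ/nᵢ) / Σ(bᵢcᵢ/nᵢ), where nᵢ is the stratum total.
Stratum 1 (Site A): n = 591; a·d/n = 136·188/591 = 43.2623; b·c/n = 206·61/591 = 21.2623
Stratum 2 (Site B): n = 528; a·d/n = 179·148/528 = 50.1742; b·c/n = 42·159/528 = 12.6477
Stratum 3 (Site C): n = 445; a·d/n = 15·199/445 = 6.7079; b·c/n = 221·10/445 = 4.9663
OR_MH = (43.2623 + 50.1742 + 6.7079) / (21.2623 + 12.6477 + 4.9663) = 100.1444 / 38.8763 = 2.57598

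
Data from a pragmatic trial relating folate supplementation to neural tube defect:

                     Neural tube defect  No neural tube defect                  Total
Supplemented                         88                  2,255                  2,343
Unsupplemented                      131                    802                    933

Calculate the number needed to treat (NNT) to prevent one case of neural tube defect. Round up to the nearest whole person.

10

Risk in treated group = 88/2343 = 0.03756; risk in control = 131/933 = 0.14041.
Absolute risk reduction = 0.14041 − 0.03756 = 0.10285
NNT = 1 / ARR = 1 / 0.10285 = 9.723 → round up → 10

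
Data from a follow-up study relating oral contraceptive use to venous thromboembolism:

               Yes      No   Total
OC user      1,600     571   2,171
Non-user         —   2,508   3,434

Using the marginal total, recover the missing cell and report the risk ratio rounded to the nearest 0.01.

2.73

The missing cell is in the unexposed row: 3434 − 2508 = 926.
So a = 1600, b = 571, c = 926, d = 2508.
RR = [a/(a+b)] / [c/(c+d)] = (1600/2171) / (926/3434) = 0.73699/0.26966 = 2.73306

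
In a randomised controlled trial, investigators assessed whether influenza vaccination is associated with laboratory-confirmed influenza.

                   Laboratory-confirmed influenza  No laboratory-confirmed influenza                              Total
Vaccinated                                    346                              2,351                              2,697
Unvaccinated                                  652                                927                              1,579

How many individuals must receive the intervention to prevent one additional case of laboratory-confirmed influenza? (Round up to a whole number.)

Risk in treated group = 346/2697 = 0.12829; risk in control = 652/1579 = 0.41292.
Absolute risk reduction = 0.41292 − 0.12829 = 0.28463
NNT = 1 / ARR = 1 / 0.28463 = 3.513 → round up → 4

4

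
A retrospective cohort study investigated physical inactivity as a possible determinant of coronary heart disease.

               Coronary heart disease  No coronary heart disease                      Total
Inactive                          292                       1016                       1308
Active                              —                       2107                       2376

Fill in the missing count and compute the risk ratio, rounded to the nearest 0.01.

The missing cell is in the unexposed row: 2376 − 2107 = 269.
So a = 292, b = 1016, c = 269, d = 2107.
RR = [a/(a+b)] / [c/(c+d)] = (292/1308) / (269/2376) = 0.22324/0.11322 = 1.97183

1.97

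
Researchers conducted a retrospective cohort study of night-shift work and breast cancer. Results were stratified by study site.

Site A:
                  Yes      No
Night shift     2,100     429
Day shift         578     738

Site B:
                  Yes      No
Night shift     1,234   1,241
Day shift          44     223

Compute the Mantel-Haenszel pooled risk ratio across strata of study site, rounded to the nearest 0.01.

2.00

RR_MH = Σ(aᵢ·n₀ᵢ/nᵢ) / Σ(cᵢ·n₁ᵢ/nᵢ), with n₁ᵢ = aᵢ+bᵢ (exposed), n₀ᵢ = cᵢ+dᵢ (unexposed), nᵢ = n₁ᵢ+n₀ᵢ.
Stratum 1 (Site A): n₁ = 2529, n₀ = 1316, n = 3845; a·n₀/n = 2100·1316/3845 = 718.7516; c·n₁/n = 578·2529/3845 = 380.1722
Stratum 2 (Site B): n₁ = 2475, n₀ = 267, n = 2742; a·n₀/n = 1234·267/2742 = 120.1597; c·n₁/n = 44·2475/2742 = 39.7155
RR_MH = (718.7516 + 120.1597) / (380.1722 + 39.7155) = 838.9114 / 419.8877 = 1.99794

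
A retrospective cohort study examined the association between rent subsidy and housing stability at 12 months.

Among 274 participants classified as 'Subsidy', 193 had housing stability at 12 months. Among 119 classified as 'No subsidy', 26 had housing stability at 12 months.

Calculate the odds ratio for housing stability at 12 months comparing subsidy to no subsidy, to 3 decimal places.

8.523

From the description: a = 193, b = 81, c = 26, d = 93.
OR = (a·d)/(b·c) = (193 × 93) / (81 × 26) = 17949 / 2106 = 8.52279
The odds of housing stability at 12 months are about 8.52 times as high in the subsidy group.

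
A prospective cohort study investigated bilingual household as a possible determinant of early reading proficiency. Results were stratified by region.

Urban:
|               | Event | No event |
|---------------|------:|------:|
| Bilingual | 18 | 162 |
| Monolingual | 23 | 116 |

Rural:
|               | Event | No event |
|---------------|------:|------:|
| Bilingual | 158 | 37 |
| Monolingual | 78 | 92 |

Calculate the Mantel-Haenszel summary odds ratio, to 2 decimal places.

2.37

OR_MH = Σ(aᵢdᵢ/nᵢ) / Σ(bᵢcᵢ/nᵢ), where nᵢ is the stratum total.
Stratum 1 (Urban): n = 319; a·d/n = 18·116/319 = 6.5455; b·c/n = 162·23/319 = 11.6803
Stratum 2 (Rural): n = 365; a·d/n = 158·92/365 = 39.8247; b·c/n = 37·78/365 = 7.9068
OR_MH = (6.5455 + 39.8247) / (11.6803 + 7.9068) = 46.3701 / 19.5871 = 2.36738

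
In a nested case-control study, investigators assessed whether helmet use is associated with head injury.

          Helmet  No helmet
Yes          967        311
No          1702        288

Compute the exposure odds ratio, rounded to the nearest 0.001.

Reading the table with exposure as columns: a = 967 (Helmet, case), b = 1702 (Helmet, non-case), c = 311 (No helmet, case), d = 288.
OR = (a·d)/(b·c) = (967 × 288) / (1702 × 311) = 278496 / 529322 = 0.52614
Exposure is associated with lower odds of head injury (OR = 0.53 < 1).

0.526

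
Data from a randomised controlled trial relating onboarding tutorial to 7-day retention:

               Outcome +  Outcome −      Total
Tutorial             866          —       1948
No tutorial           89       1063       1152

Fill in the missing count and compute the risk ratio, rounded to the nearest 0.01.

The missing cell is in the exposed row: 1948 − 866 = 1082.
So a = 866, b = 1082, c = 89, d = 1063.
RR = [a/(a+b)] / [c/(c+d)] = (866/1948) / (89/1152) = 0.44456/0.07726 = 5.75429

5.75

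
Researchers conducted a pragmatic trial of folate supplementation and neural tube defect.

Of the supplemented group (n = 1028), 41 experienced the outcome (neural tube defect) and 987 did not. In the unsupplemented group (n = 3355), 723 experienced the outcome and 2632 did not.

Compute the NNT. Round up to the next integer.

6

Risk in treated group = 41/1028 = 0.03988; risk in control = 723/3355 = 0.21550.
Absolute risk reduction = 0.21550 − 0.03988 = 0.17562
NNT = 1 / ARR = 1 / 0.17562 = 5.694 → round up → 6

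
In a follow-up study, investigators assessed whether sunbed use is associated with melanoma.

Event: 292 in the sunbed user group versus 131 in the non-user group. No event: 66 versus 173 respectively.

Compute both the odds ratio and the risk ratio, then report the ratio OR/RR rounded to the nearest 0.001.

3.087

From the description: a = 292, b = 66, c = 131, d = 173.
OR = (292·173)/(66·131) = 50516/8646 = 5.84270
Risk in exposed = 292/358 = 0.81564; risk in unexposed = 131/304 = 0.43092; RR = 1.89279
OR/RR = 5.84270 / 1.89279 = 3.08682
The outcome is not rare, so the OR lies further from 1 than the RR.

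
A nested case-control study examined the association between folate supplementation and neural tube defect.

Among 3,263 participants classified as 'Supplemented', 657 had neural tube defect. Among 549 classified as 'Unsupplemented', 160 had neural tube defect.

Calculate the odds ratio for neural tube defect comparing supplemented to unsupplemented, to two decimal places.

From the description: a = 657, b = 2606, c = 160, d = 389.
OR = (a·d)/(b·c) = (657 × 389) / (2606 × 160) = 255573 / 416960 = 0.61294
Exposure is associated with lower odds of neural tube defect (OR = 0.61 < 1).

0.61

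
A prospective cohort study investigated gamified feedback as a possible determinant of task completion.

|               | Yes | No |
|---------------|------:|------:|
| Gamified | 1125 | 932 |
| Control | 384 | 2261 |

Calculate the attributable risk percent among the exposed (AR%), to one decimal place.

Cells: a = 1125, b = 932, c = 384, d = 2261.
Risk in exposed = 1125/2057 = 0.54691; risk in unexposed = 384/2645 = 0.14518.
RR = 0.54691/0.14518 = 3.76715
AR% = (RR − 1)/RR × 100 = (3.76715 − 1)/3.76715 × 100 = 73.4547%

73.5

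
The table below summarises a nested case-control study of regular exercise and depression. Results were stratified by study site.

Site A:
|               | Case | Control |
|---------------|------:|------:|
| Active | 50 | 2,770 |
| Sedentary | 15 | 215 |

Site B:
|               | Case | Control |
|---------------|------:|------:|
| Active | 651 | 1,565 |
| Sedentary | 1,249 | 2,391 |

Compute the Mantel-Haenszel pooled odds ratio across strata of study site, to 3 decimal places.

0.775

OR_MH = Σ(aᵢdᵢ/nᵢ) / Σ(bᵢcᵢ/nᵢ), where nᵢ is the stratum total.
Stratum 1 (Site A): n = 3050; a·d/n = 50·215/3050 = 3.5246; b·c/n = 2770·15/3050 = 13.6230
Stratum 2 (Site B): n = 5856; a·d/n = 651·2391/5856 = 265.8028; b·c/n = 1565·1249/5856 = 333.7918
OR_MH = (3.5246 + 265.8028) / (13.6230 + 333.7918) = 269.3274 / 347.4148 = 0.77523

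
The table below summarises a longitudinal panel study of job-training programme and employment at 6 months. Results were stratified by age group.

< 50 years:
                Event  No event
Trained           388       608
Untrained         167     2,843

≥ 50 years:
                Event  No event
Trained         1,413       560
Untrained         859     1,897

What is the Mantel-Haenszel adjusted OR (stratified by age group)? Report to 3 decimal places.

6.628

OR_MH = Σ(aᵢdᵢ/nᵢ) / Σ(bᵢcᵢ/nᵢ), where nᵢ is the stratum total.
Stratum 1 (< 50 years): n = 4006; a·d/n = 388·2843/4006 = 275.3580; b·c/n = 608·167/4006 = 25.3460
Stratum 2 (≥ 50 years): n = 4729; a·d/n = 1413·1897/4729 = 566.8135; b·c/n = 560·859/4729 = 101.7213
OR_MH = (275.3580 + 566.8135) / (25.3460 + 101.7213) = 842.1715 / 127.0673 = 6.62776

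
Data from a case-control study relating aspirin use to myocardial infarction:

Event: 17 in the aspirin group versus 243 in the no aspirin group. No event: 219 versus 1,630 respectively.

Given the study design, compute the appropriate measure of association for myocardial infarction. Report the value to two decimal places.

0.52

From the description: a = 17, b = 219, c = 243, d = 1630.
This is a case-control study: participants were sampled on outcome status, so risks in the source population cannot be estimated directly — relative risk is not valid here. The odds ratio is the appropriate measure.
OR = (a·d)/(b·c) = (17 × 1630) / (219 × 243) = 27710 / 53217 = 0.52070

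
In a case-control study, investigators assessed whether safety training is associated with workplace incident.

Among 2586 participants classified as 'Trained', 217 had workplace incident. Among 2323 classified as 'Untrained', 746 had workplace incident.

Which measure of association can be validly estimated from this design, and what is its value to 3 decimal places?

From the description: a = 217, b = 2369, c = 746, d = 1577.
This is a case-control study: participants were sampled on outcome status, so risks in the source population cannot be estimated directly — relative risk is not valid here. The odds ratio is the appropriate measure.
OR = (a·d)/(b·c) = (217 × 1577) / (2369 × 746) = 342209 / 1767274 = 0.19364

0.194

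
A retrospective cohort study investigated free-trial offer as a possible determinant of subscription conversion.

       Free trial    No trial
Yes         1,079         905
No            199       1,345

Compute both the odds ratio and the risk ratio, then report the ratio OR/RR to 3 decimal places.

3.839

Reading the table with exposure as columns: a = 1079 (Free trial, case), b = 199 (Free trial, non-case), c = 905 (No trial, case), d = 1345.
OR = (1079·1345)/(199·905) = 1451255/180095 = 8.05827
Risk in exposed = 1079/1278 = 0.84429; risk in unexposed = 905/2250 = 0.40222; RR = 2.09906
OR/RR = 8.05827 / 2.09906 = 3.83899
The outcome is not rare, so the OR lies further from 1 than the RR.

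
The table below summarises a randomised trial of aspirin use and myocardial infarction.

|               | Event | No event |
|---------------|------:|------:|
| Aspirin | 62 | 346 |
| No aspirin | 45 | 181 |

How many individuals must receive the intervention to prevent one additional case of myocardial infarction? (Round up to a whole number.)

22

Risk in treated group = 62/408 = 0.15196; risk in control = 45/226 = 0.19912.
Absolute risk reduction = 0.19912 − 0.15196 = 0.04715
NNT = 1 / ARR = 1 / 0.04715 = 21.207 → round up → 22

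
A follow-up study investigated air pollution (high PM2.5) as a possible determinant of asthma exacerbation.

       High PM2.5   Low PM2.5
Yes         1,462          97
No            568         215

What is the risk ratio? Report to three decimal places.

Reading the table with exposure as columns: a = 1462 (High PM2.5, case), b = 568 (High PM2.5, non-case), c = 97 (Low PM2.5, case), d = 215.
Risk in exposed = 1462/2030 = 0.72020; risk in unexposed = 97/312 = 0.31090.
RR = 0.72020 / 0.31090 = 2.31651
The risk among the exposed is 2.32 times that among the unexposed.

2.317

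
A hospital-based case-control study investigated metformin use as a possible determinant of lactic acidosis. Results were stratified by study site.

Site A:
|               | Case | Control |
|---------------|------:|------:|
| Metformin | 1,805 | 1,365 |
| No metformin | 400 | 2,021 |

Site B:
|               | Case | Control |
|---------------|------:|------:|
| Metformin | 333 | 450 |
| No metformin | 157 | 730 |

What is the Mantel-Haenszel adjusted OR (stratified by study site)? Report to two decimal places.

OR_MH = Σ(aᵢdᵢ/nᵢ) / Σ(bᵢcᵢ/nᵢ), where nᵢ is the stratum total.
Stratum 1 (Site A): n = 5591; a·d/n = 1805·2021/5591 = 652.4602; b·c/n = 1365·400/5591 = 97.6569
Stratum 2 (Site B): n = 1670; a·d/n = 333·730/1670 = 145.5629; b·c/n = 450·157/1670 = 42.3054
OR_MH = (652.4602 + 145.5629) / (97.6569 + 42.3054) = 798.0231 / 139.9623 = 5.70170

5.70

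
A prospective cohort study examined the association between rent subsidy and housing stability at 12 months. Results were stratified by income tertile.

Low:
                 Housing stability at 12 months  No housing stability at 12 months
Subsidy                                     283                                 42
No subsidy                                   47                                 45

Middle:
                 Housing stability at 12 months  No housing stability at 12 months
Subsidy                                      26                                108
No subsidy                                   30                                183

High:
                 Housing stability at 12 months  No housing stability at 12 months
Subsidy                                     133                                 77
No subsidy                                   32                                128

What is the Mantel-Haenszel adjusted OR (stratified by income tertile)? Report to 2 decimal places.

4.35

OR_MH = Σ(aᵢdᵢ/nᵢ) / Σ(bᵢcᵢ/nᵢ), where nᵢ is the stratum total.
Stratum 1 (Low): n = 417; a·d/n = 283·45/417 = 30.5396; b·c/n = 42·47/417 = 4.7338
Stratum 2 (Middle): n = 347; a·d/n = 26·183/347 = 13.7118; b·c/n = 108·30/347 = 9.3372
Stratum 3 (High): n = 370; a·d/n = 133·128/370 = 46.0108; b·c/n = 77·32/370 = 6.6595
OR_MH = (30.5396 + 13.7118 + 46.0108) / (4.7338 + 9.3372 + 6.6595) = 90.2622 / 20.7304 = 4.35409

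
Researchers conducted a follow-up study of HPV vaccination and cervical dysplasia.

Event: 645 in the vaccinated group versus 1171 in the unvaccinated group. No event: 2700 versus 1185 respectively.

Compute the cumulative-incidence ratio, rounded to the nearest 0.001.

From the description: a = 645, b = 2700, c = 1171, d = 1185.
Risk in exposed = 645/3345 = 0.19283; risk in unexposed = 1171/2356 = 0.49703.
RR = 0.19283 / 0.49703 = 0.38796
The risk is 61% lower among the exposed than among the unexposed.

0.388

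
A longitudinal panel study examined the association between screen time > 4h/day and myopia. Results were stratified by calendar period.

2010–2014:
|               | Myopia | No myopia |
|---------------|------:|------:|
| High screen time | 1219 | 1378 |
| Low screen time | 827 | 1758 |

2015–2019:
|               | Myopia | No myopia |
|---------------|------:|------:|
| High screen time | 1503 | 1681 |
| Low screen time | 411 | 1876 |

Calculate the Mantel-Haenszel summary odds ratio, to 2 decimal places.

2.68

OR_MH = Σ(aᵢdᵢ/nᵢ) / Σ(bᵢcᵢ/nᵢ), where nᵢ is the stratum total.
Stratum 1 (2010–2014): n = 5182; a·d/n = 1219·1758/5182 = 413.5473; b·c/n = 1378·827/5182 = 219.9162
Stratum 2 (2015–2019): n = 5471; a·d/n = 1503·1876/5471 = 515.3771; b·c/n = 1681·411/5471 = 126.2824
OR_MH = (413.5473 + 515.3771) / (219.9162 + 126.2824) = 928.9244 / 346.1986 = 2.68321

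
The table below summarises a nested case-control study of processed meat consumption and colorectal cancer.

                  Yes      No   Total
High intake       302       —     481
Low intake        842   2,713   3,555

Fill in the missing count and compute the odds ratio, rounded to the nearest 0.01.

5.44

The missing cell is in the exposed row: 481 − 302 = 179.
So a = 302, b = 179, c = 842, d = 2713.
OR = (a·d)/(b·c) = (302 × 2713) / (179 × 842) = 819326 / 150718 = 5.43615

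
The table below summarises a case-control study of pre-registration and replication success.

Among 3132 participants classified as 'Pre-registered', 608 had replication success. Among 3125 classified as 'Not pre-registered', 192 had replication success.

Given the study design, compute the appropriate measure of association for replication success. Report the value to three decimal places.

3.680

From the description: a = 608, b = 2524, c = 192, d = 2933.
This is a case-control study: participants were sampled on outcome status, so risks in the source population cannot be estimated directly — relative risk is not valid here. The odds ratio is the appropriate measure.
OR = (a·d)/(b·c) = (608 × 2933) / (2524 × 192) = 1783264 / 484608 = 3.67981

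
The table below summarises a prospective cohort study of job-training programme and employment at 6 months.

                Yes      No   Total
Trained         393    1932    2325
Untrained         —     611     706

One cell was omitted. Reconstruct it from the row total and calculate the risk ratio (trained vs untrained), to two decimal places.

1.26

The missing cell is in the unexposed row: 706 − 611 = 95.
So a = 393, b = 1932, c = 95, d = 611.
RR = [a/(a+b)] / [c/(c+d)] = (393/2325) / (95/706) = 0.16903/0.13456 = 1.25618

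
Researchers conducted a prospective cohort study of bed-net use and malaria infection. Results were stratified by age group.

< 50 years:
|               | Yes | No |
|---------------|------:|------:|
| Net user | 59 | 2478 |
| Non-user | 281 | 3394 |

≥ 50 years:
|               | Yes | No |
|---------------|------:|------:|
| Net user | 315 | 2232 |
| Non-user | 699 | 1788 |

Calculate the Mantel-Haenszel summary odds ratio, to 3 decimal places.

OR_MH = Σ(aᵢdᵢ/nᵢ) / Σ(bᵢcᵢ/nᵢ), where nᵢ is the stratum total.
Stratum 1 (< 50 years): n = 6212; a·d/n = 59·3394/6212 = 32.2354; b·c/n = 2478·281/6212 = 112.0924
Stratum 2 (≥ 50 years): n = 5034; a·d/n = 315·1788/5034 = 111.8832; b·c/n = 2232·699/5034 = 309.9261
OR_MH = (32.2354 + 111.8832) / (112.0924 + 309.9261) = 144.1185 / 422.0185 = 0.34150

0.341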